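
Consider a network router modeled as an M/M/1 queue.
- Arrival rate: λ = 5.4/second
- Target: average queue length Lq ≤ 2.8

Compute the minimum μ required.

For M/M/1: Lq = λ²/(μ(μ-λ))
Need Lq ≤ 2.8, i.e. μ(μ-λ) ≥ λ²/2.8
μ² - 5.4μ - 29.16/2.8 ≥ 0  →  μ² - 5.4μ - 10.414286 ≥ 0
Quadratic formula (positive root): μ = [λ + √(λ² + 4×10.414286)]/2
Discriminant: 29.16 + 4×10.414286 = 70.8171, √70.8171 = 8.41529
μ ≥ (5.4 + 8.41529)/2 = 6.9076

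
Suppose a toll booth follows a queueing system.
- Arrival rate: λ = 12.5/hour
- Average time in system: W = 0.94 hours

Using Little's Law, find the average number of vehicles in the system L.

Little's Law: L = λW
L = 12.5 × 0.94 = 11.7500 vehicles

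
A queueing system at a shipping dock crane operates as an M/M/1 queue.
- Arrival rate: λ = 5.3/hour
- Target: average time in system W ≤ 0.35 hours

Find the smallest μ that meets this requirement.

For M/M/1: W = 1/(μ-λ)
Need W ≤ 0.35, so 1/(μ-λ) ≤ 0.35
μ - λ ≥ 1/0.35 = 2.8571
μ ≥ 5.3 + 2.8571 = 8.1571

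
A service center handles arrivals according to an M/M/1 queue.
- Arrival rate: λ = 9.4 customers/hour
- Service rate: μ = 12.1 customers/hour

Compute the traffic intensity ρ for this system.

Server utilization: ρ = λ/μ
ρ = 9.4/12.1 = 0.7769
The server is busy 77.69% of the time.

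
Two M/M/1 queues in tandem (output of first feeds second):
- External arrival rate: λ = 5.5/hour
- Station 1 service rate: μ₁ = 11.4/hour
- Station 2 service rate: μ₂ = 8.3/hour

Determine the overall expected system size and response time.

By Jackson's theorem, each station behaves as independent M/M/1.
Station 1: ρ₁ = 5.5/11.4 = 0.4825, L₁ = ρ₁/(1-ρ₁) = λ/(μ₁-λ) = 5.5/5.90 = 0.9322
Station 2: ρ₂ = 5.5/8.3 = 0.6627, L₂ = ρ₂/(1-ρ₂) = λ/(μ₂-λ) = 5.5/2.80 = 1.9643
Total: L = L₁ + L₂ = 0.9322 + 1.9643 = 2.8965
W = L/λ = 2.8965/5.5 = 0.5266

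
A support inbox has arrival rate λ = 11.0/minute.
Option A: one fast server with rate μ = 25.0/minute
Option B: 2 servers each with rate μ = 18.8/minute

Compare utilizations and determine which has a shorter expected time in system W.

Option A: single server μ = 25.0 (M/M/1)
  ρ_A = 11.0/25.0 = 0.4400
  W_A = 1/(μ-λ) = 1/(25.0-11.0) = 1/14.00 = 0.07143

Option B: 2 servers μ = 18.8 (M/M/2)
  ρ_B = λ/(cμ) = 11.0/(2×18.8) = 0.2926
  Offered load a = λ/μ = cρ = 11.0/18.8 = 0.5851
  P₀ = [ Σₙ₌₀^1 aⁿ/n! + a^2/(2!(1-ρ)) ]⁻¹
  Σ = a^0/0! + a^1/1! = 1.0000 + 0.5851 = 1.5851
  a^2/(2!(1-ρ)) = 0.34235/(2 × 0.70745) = 0.2420
  P₀ = 1/(1.5851 + 0.2420) = 0.5473
  Lq = P₀·a^2·ρ / (2!(1-ρ)²) = 0.5473 × 0.3423 × 0.2926 / (2 × 0.5005) = 0.05476
  Wq_B = Lq/λ = 0.054765/11.0 = 0.004979
  W_B = Wq_B + 1/μ = 0.004979 + 0.05319 = 0.05817

Since W_B = 0.05817 < W_A = 0.07143, Option B (multiple servers) has the shorter time in system.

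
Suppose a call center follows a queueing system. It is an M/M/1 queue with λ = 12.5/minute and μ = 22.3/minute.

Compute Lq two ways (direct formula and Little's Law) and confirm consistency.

Method 1 (direct): Lq = λ²/(μ(μ-λ)) = 156.25/(22.3 × 9.80) = 0.7150

Method 2 (Little's Law):
W = 1/(μ-λ) = 1/9.80 = 0.10204
Wq = W - 1/μ = 0.10204 - 0.044843 = 0.05720
Lq = λWq = 12.5 × 0.05720 = 0.7150 ✔ (matches Method 1)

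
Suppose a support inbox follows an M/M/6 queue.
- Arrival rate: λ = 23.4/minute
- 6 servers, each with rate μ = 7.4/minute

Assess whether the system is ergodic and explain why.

Stability requires ρ = λ/(cμ) < 1
ρ = 23.4/(6 × 7.4) = 23.4/44.40 = 0.5270
Since 0.5270 < 1, the system is STABLE.
The servers are busy 52.70% of the time.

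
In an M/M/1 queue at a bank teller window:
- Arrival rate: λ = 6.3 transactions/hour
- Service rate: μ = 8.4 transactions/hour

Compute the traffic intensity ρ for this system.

Server utilization: ρ = λ/μ
ρ = 6.3/8.4 = 0.7500
The server is busy 75.00% of the time.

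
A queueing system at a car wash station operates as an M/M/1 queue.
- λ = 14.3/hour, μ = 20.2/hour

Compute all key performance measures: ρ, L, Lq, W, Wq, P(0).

Step 1: ρ = λ/μ = 14.3/20.2 = 0.7079
Step 2: L = λ/(μ-λ) = 14.3/5.90 = 2.4237
Step 3: Lq = λ²/(μ(μ-λ)) = 204.49/(20.2×5.90) = 1.7158
Step 4: W = 1/(μ-λ) = 1/5.90 = 0.16949
Step 5: Wq = λ/(μ(μ-λ)) = 14.3/(20.2×5.90) = 0.1200
Step 6: P(0) = 1-ρ = 0.2921
Verify: L = λW = 14.3×0.16949 = 2.4237 ✔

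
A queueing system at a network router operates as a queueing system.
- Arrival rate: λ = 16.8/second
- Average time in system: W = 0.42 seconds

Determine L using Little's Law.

Little's Law: L = λW
L = 16.8 × 0.42 = 7.0560 packets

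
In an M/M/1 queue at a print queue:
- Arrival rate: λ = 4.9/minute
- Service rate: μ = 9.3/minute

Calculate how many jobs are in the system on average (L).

ρ = λ/μ = 4.9/9.3 = 0.5269
For M/M/1: L = λ/(μ-λ)
L = 4.9/(9.3-4.9) = 4.9/4.40
L = 1.1136 jobs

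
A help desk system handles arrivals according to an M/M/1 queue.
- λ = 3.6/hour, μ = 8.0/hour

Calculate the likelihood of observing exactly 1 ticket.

ρ = λ/μ = 3.6/8.0 = 0.4500
P(n) = (1-ρ)ρⁿ
P(1) = (1-0.4500) × 0.4500^1
P(1) = 0.5500 × 0.4500
P(1) = 0.2475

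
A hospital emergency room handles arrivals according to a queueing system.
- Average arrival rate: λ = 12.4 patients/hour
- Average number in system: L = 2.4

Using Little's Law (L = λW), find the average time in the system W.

Little's Law: L = λW, so W = L/λ
W = 2.4/12.4 = 0.1935 hours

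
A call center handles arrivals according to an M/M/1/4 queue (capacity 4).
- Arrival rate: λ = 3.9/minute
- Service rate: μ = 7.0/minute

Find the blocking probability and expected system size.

ρ = λ/μ = 3.9/7.0 = 0.55714
P₀ = (1-ρ)/(1-ρ^(K+1)) = (1-0.55714)/(1-0.55714^5) = 0.4429/0.9463 = 0.4680
P_K = P₀×ρ^K = 0.4680 × 0.55714^4 = 0.4680 × 0.09635 = 0.04509
Blocking probability P_4 = 0.04509 (4.51%)
L = ρ[1 - (K+1)ρ^K + Kρ^(K+1)] / [(1-ρ)(1-ρ^(K+1))]
L = 0.55714 × (1 - 5×0.09635 + 4×0.05368) / ((1 - 0.55714) × (1 - 0.05368)) = 0.9744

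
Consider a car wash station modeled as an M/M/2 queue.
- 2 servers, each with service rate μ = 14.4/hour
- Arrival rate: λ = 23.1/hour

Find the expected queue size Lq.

Traffic intensity: ρ = λ/(cμ) = 23.1/(2×14.4) = 0.8021
Since ρ = 0.8021 < 1, system is stable.
Offered load a = λ/μ = cρ = 23.1/14.4 = 1.6042
P₀ = [ Σₙ₌₀^1 aⁿ/n! + a^2/(2!(1-ρ)) ]⁻¹
Σ = a^0/0! + a^1/1! = 1.0000 + 1.6042 = 2.6042
a^2/(2!(1-ρ)) = 2.5734/(2 × 0.19792) = 6.5011
P₀ = 1/(2.6042 + 6.5011) = 0.1098
Lq = P₀·a^2·ρ / (2!(1-ρ)²) = 0.109827 × 2.57335 × 0.802083 / (2 × 0.0391710) = 2.8936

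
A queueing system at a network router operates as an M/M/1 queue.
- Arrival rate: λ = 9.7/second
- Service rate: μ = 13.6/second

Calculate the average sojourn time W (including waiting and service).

First, compute utilization: ρ = λ/μ = 9.7/13.6 = 0.7132
For M/M/1: W = 1/(μ-λ)
W = 1/(13.6-9.7) = 1/3.90
W = 0.2564 seconds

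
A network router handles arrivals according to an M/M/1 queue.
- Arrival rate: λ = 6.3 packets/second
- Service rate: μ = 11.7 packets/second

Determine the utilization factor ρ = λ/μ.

Server utilization: ρ = λ/μ
ρ = 6.3/11.7 = 0.5385
The server is busy 53.85% of the time.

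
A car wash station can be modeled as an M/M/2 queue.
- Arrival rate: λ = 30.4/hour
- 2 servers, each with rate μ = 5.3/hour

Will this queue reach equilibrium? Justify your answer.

Stability requires ρ = λ/(cμ) < 1
ρ = 30.4/(2 × 5.3) = 30.4/10.60 = 2.8679
Since 2.8679 ≥ 1, the system is UNSTABLE.
Need c > λ/μ = 30.4/5.3 = 5.74.
Minimum servers needed: c = 6.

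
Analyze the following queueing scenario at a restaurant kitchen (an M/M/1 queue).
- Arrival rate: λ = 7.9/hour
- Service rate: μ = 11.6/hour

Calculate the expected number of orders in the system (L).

ρ = λ/μ = 7.9/11.6 = 0.6810
For M/M/1: L = λ/(μ-λ)
L = 7.9/(11.6-7.9) = 7.9/3.70
L = 2.1351 orders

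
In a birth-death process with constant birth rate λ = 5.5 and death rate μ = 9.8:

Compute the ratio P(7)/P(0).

For constant rates: P(n)/P(0) = (λ/μ)^n
P(7)/P(0) = (5.5/9.8)^7 = 0.56122^7 = 0.01754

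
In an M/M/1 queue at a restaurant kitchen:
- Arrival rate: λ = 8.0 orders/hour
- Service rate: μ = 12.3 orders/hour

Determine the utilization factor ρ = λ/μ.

Server utilization: ρ = λ/μ
ρ = 8.0/12.3 = 0.6504
The server is busy 65.04% of the time.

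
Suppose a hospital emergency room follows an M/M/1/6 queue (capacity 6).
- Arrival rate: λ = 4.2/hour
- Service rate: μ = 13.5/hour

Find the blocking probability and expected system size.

ρ = λ/μ = 4.2/13.5 = 0.31111
P₀ = (1-ρ)/(1-ρ^(K+1)) = (1-0.31111)/(1-0.31111^7) = 0.6889/0.9997 = 0.6891
P_K = P₀×ρ^K = 0.6891 × 0.31111^6 = 0.6891 × 0.0009067 = 0.0006248
Blocking probability P_6 = 0.0006248 (0.06248%)
L = ρ[1 - (K+1)ρ^K + Kρ^(K+1)] / [(1-ρ)(1-ρ^(K+1))]
L = 0.31111 × (1 - 7×0.0009067 + 6×0.0002821) / ((1 - 0.31111) × (1 - 0.0002821)) = 0.4496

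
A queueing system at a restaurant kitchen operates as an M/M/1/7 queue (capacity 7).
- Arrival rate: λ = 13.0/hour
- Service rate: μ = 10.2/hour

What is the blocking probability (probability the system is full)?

ρ = λ/μ = 13.0/10.2 = 1.2745
P₀ = (1-ρ)/(1-ρ^(K+1)) = (1-1.2745)/(1-1.2745^8) = -0.2745/-5.9618 = 0.04604
P_K = P₀×ρ^K = 0.04604 × 1.2745^7 = 0.04604 × 5.4623 = 0.2515
Blocking probability = 25.15%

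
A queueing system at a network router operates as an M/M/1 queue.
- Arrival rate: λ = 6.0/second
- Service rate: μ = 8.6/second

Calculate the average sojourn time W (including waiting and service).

First, compute utilization: ρ = λ/μ = 6.0/8.6 = 0.6977
For M/M/1: W = 1/(μ-λ)
W = 1/(8.6-6.0) = 1/2.60
W = 0.3846 seconds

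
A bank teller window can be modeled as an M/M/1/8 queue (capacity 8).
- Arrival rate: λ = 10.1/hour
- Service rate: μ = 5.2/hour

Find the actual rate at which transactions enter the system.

ρ = λ/μ = 10.1/5.2 = 1.9423
P₀ = (1-ρ)/(1-ρ^(K+1)) = (1-1.9423)/(1-1.9423^9) = -0.9423/-392.4113 = 0.002401
P_K = P₀×ρ^K = 0.0024013 × 1.9423^8 = 0.0024013 × 202.5492 = 0.4864
λ_eff = λ(1-P_K) = 10.1 × (1 - 0.486385) = 10.1 × 0.513615 = 5.1875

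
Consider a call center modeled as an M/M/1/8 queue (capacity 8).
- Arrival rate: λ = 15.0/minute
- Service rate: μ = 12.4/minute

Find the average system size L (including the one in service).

ρ = λ/μ = 15.0/12.4 = 1.20968
P₀ = (1-ρ)/(1-ρ^(K+1)) = (1-1.20968)/(1-1.20968^9) = -0.2097/-4.5467 = 0.04612
P_K = P₀×ρ^K = 0.04612 × 1.20968^8 = 0.04612 × 4.5853 = 0.2115
L = ρ[1 - (K+1)ρ^K + Kρ^(K+1)] / [(1-ρ)(1-ρ^(K+1))]
L = 1.20968 × (1 - 9×4.58526 + 8×5.54670) / ((1 - 1.20968) × (1 - 5.54670)) = 5.2103 calls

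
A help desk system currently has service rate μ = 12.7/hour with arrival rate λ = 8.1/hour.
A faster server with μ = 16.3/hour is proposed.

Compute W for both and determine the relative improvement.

System 1: ρ₁ = 8.1/12.7 = 0.6378, W₁ = 1/(12.7-8.1) = 0.21739
System 2: ρ₂ = 8.1/16.3 = 0.4969, W₂ = 1/(16.3-8.1) = 0.12195
Improvement: (W₁-W₂)/W₁ = (0.21739-0.12195)/0.21739 = 43.90%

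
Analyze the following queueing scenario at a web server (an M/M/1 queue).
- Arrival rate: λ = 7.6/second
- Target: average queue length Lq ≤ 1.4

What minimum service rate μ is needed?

For M/M/1: Lq = λ²/(μ(μ-λ))
Need Lq ≤ 1.4, i.e. μ(μ-λ) ≥ λ²/1.4
μ² - 7.6μ - 57.76/1.4 ≥ 0  →  μ² - 7.6μ - 41.257143 ≥ 0
Quadratic formula (positive root): μ = [λ + √(λ² + 4×41.257143)]/2
Discriminant: 57.76 + 4×41.257143 = 222.78857, √222.78857 = 14.926104
μ ≥ (7.6 + 14.926104)/2 = 11.2631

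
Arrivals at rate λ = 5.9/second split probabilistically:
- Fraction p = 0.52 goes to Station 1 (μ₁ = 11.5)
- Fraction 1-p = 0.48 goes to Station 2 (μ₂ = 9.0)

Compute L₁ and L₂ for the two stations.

Effective rates: λ₁ = 5.9×0.52 = 3.068, λ₂ = 5.9×0.48 = 2.832
Station 1: ρ₁ = 3.068/11.5 = 0.2668, L₁ = ρ₁/(1-ρ₁) = 0.2668/(1-0.2668) = 0.3639
Station 2: ρ₂ = 2.832/9.0 = 0.314667, L₂ = ρ₂/(1-ρ₂) = 0.314667/(1-0.314667) = 0.4591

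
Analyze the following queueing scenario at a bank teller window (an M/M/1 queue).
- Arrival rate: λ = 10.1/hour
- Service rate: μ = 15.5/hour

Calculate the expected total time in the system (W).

First, compute utilization: ρ = λ/μ = 10.1/15.5 = 0.6516
For M/M/1: W = 1/(μ-λ)
W = 1/(15.5-10.1) = 1/5.40
W = 0.1852 hours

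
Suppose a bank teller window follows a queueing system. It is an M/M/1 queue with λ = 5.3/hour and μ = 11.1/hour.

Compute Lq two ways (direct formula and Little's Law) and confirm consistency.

Method 1 (direct): Lq = λ²/(μ(μ-λ)) = 28.09/(11.1 × 5.80) = 0.4363

Method 2 (Little's Law):
W = 1/(μ-λ) = 1/5.80 = 0.17241
Wq = W - 1/μ = 0.17241 - 0.090090 = 0.08232
Lq = λWq = 5.3 × 0.08232 = 0.4363 ✔ (matches Method 1)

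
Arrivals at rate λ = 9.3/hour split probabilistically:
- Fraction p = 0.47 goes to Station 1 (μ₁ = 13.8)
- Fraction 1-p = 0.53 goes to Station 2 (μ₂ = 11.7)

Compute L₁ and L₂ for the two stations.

Effective rates: λ₁ = 9.3×0.47 = 4.371, λ₂ = 9.3×0.53 = 4.929
Station 1: ρ₁ = 4.371/13.8 = 0.31674, L₁ = ρ₁/(1-ρ₁) = 0.31674/(1-0.31674) = 0.4636
Station 2: ρ₂ = 4.929/11.7 = 0.4213, L₂ = ρ₂/(1-ρ₂) = 0.4213/(1-0.4213) = 0.7280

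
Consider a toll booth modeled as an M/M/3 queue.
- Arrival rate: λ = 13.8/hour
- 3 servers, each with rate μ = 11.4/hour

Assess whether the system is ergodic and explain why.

Stability requires ρ = λ/(cμ) < 1
ρ = 13.8/(3 × 11.4) = 13.8/34.20 = 0.4035
Since 0.4035 < 1, the system is STABLE.
The servers are busy 40.35% of the time.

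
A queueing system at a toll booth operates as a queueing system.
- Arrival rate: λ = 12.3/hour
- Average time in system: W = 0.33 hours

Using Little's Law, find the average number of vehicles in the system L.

Little's Law: L = λW
L = 12.3 × 0.33 = 4.0590 vehicles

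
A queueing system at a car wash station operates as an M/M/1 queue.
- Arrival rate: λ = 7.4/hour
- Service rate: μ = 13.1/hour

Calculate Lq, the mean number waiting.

ρ = λ/μ = 7.4/13.1 = 0.5649
For M/M/1: Lq = λ²/(μ(μ-λ))
Lq = 54.76/(13.1 × 5.70)
Lq = 0.7334 cars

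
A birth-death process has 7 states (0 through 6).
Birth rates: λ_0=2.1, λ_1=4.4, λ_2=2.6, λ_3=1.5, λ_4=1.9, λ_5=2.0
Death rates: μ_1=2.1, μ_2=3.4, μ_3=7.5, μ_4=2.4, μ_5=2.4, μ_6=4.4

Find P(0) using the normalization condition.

Ratios P(n)/P(0) = (λ₀···λₙ₋₁)/(μ₁···μₙ):
P(1)/P(0) = (2.1)/(2.1) = 1.0000
P(2)/P(0) = (2.1×4.4)/(2.1×3.4) = 1.2941
P(3)/P(0) = (2.1×4.4×2.6)/(2.1×3.4×7.5) = 0.4486
P(4)/P(0) = (2.1×4.4×2.6×1.5)/(2.1×3.4×7.5×2.4) = 0.2804
P(5)/P(0) = (2.1×4.4×2.6×1.5×1.9)/(2.1×3.4×7.5×2.4×2.4) = 0.2220
P(6)/P(0) = (2.1×4.4×2.6×1.5×1.9×2.0)/(2.1×3.4×7.5×2.4×2.4×4.4) = 0.1009

Normalization: ∑ P(n) = 1
P(0) × (1.0000 + 1.0000 + 1.2941 + 0.4486 + 0.2804 + 0.2220 + 0.1009) = 1
P(0) × 4.3460 = 1
P(0) = 1/4.3460 = 0.2301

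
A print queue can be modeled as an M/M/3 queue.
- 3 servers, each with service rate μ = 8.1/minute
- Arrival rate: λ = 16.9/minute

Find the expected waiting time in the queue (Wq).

Traffic intensity: ρ = λ/(cμ) = 16.9/(3×8.1) = 0.6955
Since ρ = 0.6955 < 1, system is stable.
Offered load a = λ/μ = cρ = 16.9/8.1 = 2.0864
P₀ = [ Σₙ₌₀^2 aⁿ/n! + a^3/(3!(1-ρ)) ]⁻¹
Σ = a^0/0! + a^1/1! + a^2/2! = 1.0000 + 2.0864 + 2.1766 = 5.2630
a^3/(3!(1-ρ)) = 9.0825/(6 × 0.30453) = 4.9708
P₀ = 1/(5.2630 + 4.9708) = 0.09772
Lq = P₀·a^3·ρ / (3!(1-ρ)²) = 0.09772 × 9.0825 × 0.6955 / (6 × 0.09274) = 1.1093
Wq = Lq/λ = 1.1093/16.9 = 0.06564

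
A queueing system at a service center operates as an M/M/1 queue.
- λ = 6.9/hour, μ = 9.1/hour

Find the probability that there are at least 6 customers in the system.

ρ = λ/μ = 6.9/9.1 = 0.7582
P(N ≥ n) = ρⁿ
P(N ≥ 6) = 0.7582^6
P(N ≥ 6) = 0.1900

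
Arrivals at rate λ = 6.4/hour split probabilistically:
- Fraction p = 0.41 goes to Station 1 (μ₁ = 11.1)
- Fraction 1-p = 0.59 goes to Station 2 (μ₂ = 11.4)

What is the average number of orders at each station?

Effective rates: λ₁ = 6.4×0.41 = 2.624, λ₂ = 6.4×0.59 = 3.776
Station 1: ρ₁ = 2.624/11.1 = 0.2364, L₁ = ρ₁/(1-ρ₁) = 0.2364/(1-0.2364) = 0.3096
Station 2: ρ₂ = 3.776/11.4 = 0.33123, L₂ = ρ₂/(1-ρ₂) = 0.33123/(1-0.33123) = 0.4953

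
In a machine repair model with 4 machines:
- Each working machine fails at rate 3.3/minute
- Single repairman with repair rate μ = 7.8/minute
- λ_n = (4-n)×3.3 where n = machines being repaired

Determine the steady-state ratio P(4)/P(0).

P(4)/P(0) = ∏_{i=0}^{4-1} λ_i/μ_{i+1}
= (4-0)×3.3/7.8 × (4-1)×3.3/7.8 × (4-2)×3.3/7.8 × (4-3)×3.3/7.8
= 0.7689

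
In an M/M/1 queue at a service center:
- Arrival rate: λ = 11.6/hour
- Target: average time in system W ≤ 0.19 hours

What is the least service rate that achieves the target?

For M/M/1: W = 1/(μ-λ)
Need W ≤ 0.19, so 1/(μ-λ) ≤ 0.19
μ - λ ≥ 1/0.19 = 5.2632
μ ≥ 11.6 + 5.2632 = 16.8632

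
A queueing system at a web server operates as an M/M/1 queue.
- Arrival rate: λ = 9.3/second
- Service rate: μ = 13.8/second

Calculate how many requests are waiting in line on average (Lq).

ρ = λ/μ = 9.3/13.8 = 0.6739
For M/M/1: Lq = λ²/(μ(μ-λ))
Lq = 86.49/(13.8 × 4.50)
Lq = 1.3928 requests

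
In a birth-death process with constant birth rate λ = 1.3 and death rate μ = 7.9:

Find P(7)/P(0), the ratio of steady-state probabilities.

For constant rates: P(n)/P(0) = (λ/μ)^n
P(7)/P(0) = (1.3/7.9)^7 = 0.164557^7 = 0.000003267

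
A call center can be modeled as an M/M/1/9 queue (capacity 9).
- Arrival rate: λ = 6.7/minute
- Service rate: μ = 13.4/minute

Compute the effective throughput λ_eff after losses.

ρ = λ/μ = 6.7/13.4 = 0.5000
P₀ = (1-ρ)/(1-ρ^(K+1)) = (1-0.5000)/(1-0.5000^10) = 0.5000/0.9990 = 0.5005
P_K = P₀×ρ^K = 0.5005 × 0.5000^9 = 0.5005 × 0.001953 = 0.0009775
λ_eff = λ(1-P_K) = 6.7 × (1 - 0.0009775) = 6.7 × 0.999023 = 6.6935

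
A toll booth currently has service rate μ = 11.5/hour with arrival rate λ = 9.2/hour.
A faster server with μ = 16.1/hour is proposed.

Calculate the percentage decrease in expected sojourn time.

System 1: ρ₁ = 9.2/11.5 = 0.8000, W₁ = 1/(11.5-9.2) = 0.4348
System 2: ρ₂ = 9.2/16.1 = 0.5714, W₂ = 1/(16.1-9.2) = 0.1449
Improvement: (W₁-W₂)/W₁ = (0.4348-0.1449)/0.4348 = 66.67%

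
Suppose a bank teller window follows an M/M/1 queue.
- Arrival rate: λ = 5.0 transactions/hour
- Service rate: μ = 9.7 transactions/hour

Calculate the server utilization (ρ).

Server utilization: ρ = λ/μ
ρ = 5.0/9.7 = 0.5155
The server is busy 51.55% of the time.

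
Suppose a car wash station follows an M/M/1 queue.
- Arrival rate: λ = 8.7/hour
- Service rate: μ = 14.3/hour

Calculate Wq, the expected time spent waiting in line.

First, compute utilization: ρ = λ/μ = 8.7/14.3 = 0.6084
For M/M/1: Wq = λ/(μ(μ-λ))
Wq = 8.7/(14.3 × (14.3-8.7))
Wq = 8.7/(14.3 × 5.60)
Wq = 0.1086 hours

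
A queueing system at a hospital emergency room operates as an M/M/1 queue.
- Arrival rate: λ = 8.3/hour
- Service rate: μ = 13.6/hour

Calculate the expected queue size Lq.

ρ = λ/μ = 8.3/13.6 = 0.6103
For M/M/1: Lq = λ²/(μ(μ-λ))
Lq = 68.89/(13.6 × 5.30)
Lq = 0.9557 patients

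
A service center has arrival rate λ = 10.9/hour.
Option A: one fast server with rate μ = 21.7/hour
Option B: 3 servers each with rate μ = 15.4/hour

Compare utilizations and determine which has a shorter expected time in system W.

Option A: single server μ = 21.7 (M/M/1)
  ρ_A = 10.9/21.7 = 0.5023
  W_A = 1/(μ-λ) = 1/(21.7-10.9) = 1/10.80 = 0.09259

Option B: 3 servers μ = 15.4 (M/M/3)
  ρ_B = λ/(cμ) = 10.9/(3×15.4) = 0.2359
  Offered load a = λ/μ = cρ = 10.9/15.4 = 0.7078
  P₀ = [ Σₙ₌₀^2 aⁿ/n! + a^3/(3!(1-ρ)) ]⁻¹
  Σ = a^0/0! + a^1/1! + a^2/2! = 1.0000 + 0.7078 + 0.2505 = 1.9583
  a^3/(3!(1-ρ)) = 0.3546/(6 × 0.7641) = 0.07735
  P₀ = 1/(1.958277 + 0.07734520) = 0.4913
  Lq = P₀·a^3·ρ / (3!(1-ρ)²) = 0.4913 × 0.3546 × 0.2359 / (6 × 0.5838) = 0.01173
  Wq_B = Lq/λ = 0.0117324/10.9 = 0.0010764
  W_B = Wq_B + 1/μ = 0.0010764 + 0.064935 = 0.06601

Since W_B = 0.06601 < W_A = 0.09259, Option B (multiple servers) has the shorter time in system.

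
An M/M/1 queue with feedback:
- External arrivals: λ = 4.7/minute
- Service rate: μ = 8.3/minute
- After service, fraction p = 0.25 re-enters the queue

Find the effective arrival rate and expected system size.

Effective arrival rate: λ_eff = λ/(1-p) = 4.7/(1-0.25) = 4.7/0.75 = 6.2667
ρ = λ_eff/μ = 6.2667/8.3 = 0.75502
L = ρ/(1-ρ) = 0.75502/(1-0.75502) = 3.0820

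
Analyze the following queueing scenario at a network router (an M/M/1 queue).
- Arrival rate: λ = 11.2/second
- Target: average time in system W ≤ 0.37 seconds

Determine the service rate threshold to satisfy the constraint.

For M/M/1: W = 1/(μ-λ)
Need W ≤ 0.37, so 1/(μ-λ) ≤ 0.37
μ - λ ≥ 1/0.37 = 2.7027
μ ≥ 11.2 + 2.7027 = 13.9027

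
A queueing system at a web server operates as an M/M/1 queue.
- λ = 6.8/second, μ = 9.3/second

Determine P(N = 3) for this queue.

ρ = λ/μ = 6.8/9.3 = 0.7312
P(n) = (1-ρ)ρⁿ
P(3) = (1-0.7312) × 0.7312^3
P(3) = 0.2688 × 0.3909
P(3) = 0.1051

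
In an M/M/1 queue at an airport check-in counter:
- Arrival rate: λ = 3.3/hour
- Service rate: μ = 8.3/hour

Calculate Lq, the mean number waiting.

ρ = λ/μ = 3.3/8.3 = 0.3976
For M/M/1: Lq = λ²/(μ(μ-λ))
Lq = 10.89/(8.3 × 5.00)
Lq = 0.2624 passengers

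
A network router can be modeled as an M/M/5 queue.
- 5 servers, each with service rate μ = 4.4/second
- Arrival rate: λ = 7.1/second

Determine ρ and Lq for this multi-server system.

Traffic intensity: ρ = λ/(cμ) = 7.1/(5×4.4) = 0.3227
Since ρ = 0.3227 < 1, system is stable.
Offered load a = λ/μ = cρ = 7.1/4.4 = 1.6136
P₀ = [ Σₙ₌₀^4 aⁿ/n! + a^5/(5!(1-ρ)) ]⁻¹
Σ = a^0/0! + a^1/1! + a^2/2! + a^3/3! + a^4/4! = 1.0000 + 1.6136 + 1.3019 + 0.7003 + 0.2825 = 4.8983
a^5/(5!(1-ρ)) = 10.9403/(120 × 0.6773) = 0.1346
P₀ = 1/(4.8983 + 0.1346) = 0.1987
Lq = P₀·a^5·ρ / (5!(1-ρ)²) = 0.1987 × 10.9403 × 0.3227 / (120 × 0.4587) = 0.01274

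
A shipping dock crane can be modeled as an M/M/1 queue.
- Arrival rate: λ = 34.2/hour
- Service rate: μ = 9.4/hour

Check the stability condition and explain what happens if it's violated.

Stability requires ρ = λ/(cμ) < 1
ρ = 34.2/(1 × 9.4) = 34.2/9.40 = 3.6383
Since 3.6383 ≥ 1, the system is UNSTABLE.
Queue grows without bound. Need μ > λ = 34.2.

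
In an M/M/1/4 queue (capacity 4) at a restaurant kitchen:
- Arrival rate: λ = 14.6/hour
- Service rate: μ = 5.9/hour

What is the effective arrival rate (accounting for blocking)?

ρ = λ/μ = 14.6/5.9 = 2.4746
P₀ = (1-ρ)/(1-ρ^(K+1)) = (1-2.4746)/(1-2.4746^5) = -1.4746/-91.7951 = 0.01606
P_K = P₀×ρ^K = 0.016064 × 2.4746^4 = 0.016064 × 37.4990 = 0.6024
λ_eff = λ(1-P_K) = 14.6 × (1 - 0.602382) = 14.6 × 0.397618 = 5.8052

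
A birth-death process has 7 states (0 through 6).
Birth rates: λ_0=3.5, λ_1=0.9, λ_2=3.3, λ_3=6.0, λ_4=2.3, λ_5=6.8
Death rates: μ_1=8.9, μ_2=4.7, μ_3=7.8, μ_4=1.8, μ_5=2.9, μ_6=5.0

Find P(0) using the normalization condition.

Ratios P(n)/P(0) = (λ₀···λₙ₋₁)/(μ₁···μₙ):
P(1)/P(0) = (3.5)/(8.9) = 0.3933
P(2)/P(0) = (3.5×0.9)/(8.9×4.7) = 0.07530
P(3)/P(0) = (3.5×0.9×3.3)/(8.9×4.7×7.8) = 0.03186
P(4)/P(0) = (3.5×0.9×3.3×6.0)/(8.9×4.7×7.8×1.8) = 0.1062
P(5)/P(0) = (3.5×0.9×3.3×6.0×2.3)/(8.9×4.7×7.8×1.8×2.9) = 0.08423
P(6)/P(0) = (3.5×0.9×3.3×6.0×2.3×6.8)/(8.9×4.7×7.8×1.8×2.9×5.0) = 0.1145

Normalization: ∑ P(n) = 1
P(0) × (1.0000 + 0.3933 + 0.07530 + 0.03186 + 0.1062 + 0.08423 + 0.1145) = 1
P(0) × 1.8054 = 1
P(0) = 1/1.8054 = 0.5539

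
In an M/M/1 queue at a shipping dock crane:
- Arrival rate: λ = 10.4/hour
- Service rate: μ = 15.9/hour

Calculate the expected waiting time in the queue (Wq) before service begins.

First, compute utilization: ρ = λ/μ = 10.4/15.9 = 0.6541
For M/M/1: Wq = λ/(μ(μ-λ))
Wq = 10.4/(15.9 × (15.9-10.4))
Wq = 10.4/(15.9 × 5.50)
Wq = 0.1189 hours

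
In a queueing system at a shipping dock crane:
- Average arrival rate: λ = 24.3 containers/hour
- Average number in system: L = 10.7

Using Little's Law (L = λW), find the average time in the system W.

Little's Law: L = λW, so W = L/λ
W = 10.7/24.3 = 0.4403 hours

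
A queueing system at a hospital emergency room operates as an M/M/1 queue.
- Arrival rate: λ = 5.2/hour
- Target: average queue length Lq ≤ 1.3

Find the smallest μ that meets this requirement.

For M/M/1: Lq = λ²/(μ(μ-λ))
Need Lq ≤ 1.3, i.e. μ(μ-λ) ≥ λ²/1.3
μ² - 5.2μ - 27.04/1.3 ≥ 0  →  μ² - 5.2μ - 20.8000 ≥ 0
Quadratic formula (positive root): μ = [λ + √(λ² + 4×20.8000)]/2
Discriminant: 27.04 + 4×20.8000 = 110.2400, √110.2400 = 10.4995
μ ≥ (5.2 + 10.4995)/2 = 7.8498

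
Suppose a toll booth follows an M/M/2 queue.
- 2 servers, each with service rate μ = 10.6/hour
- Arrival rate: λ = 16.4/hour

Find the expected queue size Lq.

Traffic intensity: ρ = λ/(cμ) = 16.4/(2×10.6) = 0.7736
Since ρ = 0.7736 < 1, system is stable.
Offered load a = λ/μ = cρ = 16.4/10.6 = 1.5472
P₀ = [ Σₙ₌₀^1 aⁿ/n! + a^2/(2!(1-ρ)) ]⁻¹
Σ = a^0/0! + a^1/1! = 1.0000 + 1.5472 = 2.5472
a^2/(2!(1-ρ)) = 2.39373/(2 × 0.226415) = 5.2862
P₀ = 1/(2.5472 + 5.2862) = 0.1277
Lq = P₀·a^2·ρ / (2!(1-ρ)²) = 0.127660 × 2.39373 × 0.773585 / (2 × 0.0512638) = 2.3057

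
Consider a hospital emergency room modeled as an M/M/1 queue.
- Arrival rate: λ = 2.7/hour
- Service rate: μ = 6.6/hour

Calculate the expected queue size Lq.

ρ = λ/μ = 2.7/6.6 = 0.4091
For M/M/1: Lq = λ²/(μ(μ-λ))
Lq = 7.29/(6.6 × 3.90)
Lq = 0.2832 patients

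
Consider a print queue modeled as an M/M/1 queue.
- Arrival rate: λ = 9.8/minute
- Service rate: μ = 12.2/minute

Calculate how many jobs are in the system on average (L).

ρ = λ/μ = 9.8/12.2 = 0.8033
For M/M/1: L = λ/(μ-λ)
L = 9.8/(12.2-9.8) = 9.8/2.40
L = 4.0833 jobs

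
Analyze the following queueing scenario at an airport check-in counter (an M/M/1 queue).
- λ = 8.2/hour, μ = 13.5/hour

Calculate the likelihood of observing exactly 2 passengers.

ρ = λ/μ = 8.2/13.5 = 0.6074
P(n) = (1-ρ)ρⁿ
P(2) = (1-0.6074) × 0.6074^2
P(2) = 0.3926 × 0.3689
P(2) = 0.1448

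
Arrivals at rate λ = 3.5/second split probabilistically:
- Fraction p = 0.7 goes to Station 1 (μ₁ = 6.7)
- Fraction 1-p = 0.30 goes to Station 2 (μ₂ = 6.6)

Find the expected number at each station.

Effective rates: λ₁ = 3.5×0.7 = 2.45, λ₂ = 3.5×0.30 = 1.05
Station 1: ρ₁ = 2.45/6.7 = 0.3657, L₁ = ρ₁/(1-ρ₁) = 0.3657/(1-0.3657) = 0.5765
Station 2: ρ₂ = 1.05/6.6 = 0.1591, L₂ = ρ₂/(1-ρ₂) = 0.1591/(1-0.1591) = 0.1892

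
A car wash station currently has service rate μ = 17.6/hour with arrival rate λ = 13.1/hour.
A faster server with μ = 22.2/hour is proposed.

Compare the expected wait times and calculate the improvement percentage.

System 1: ρ₁ = 13.1/17.6 = 0.7443, W₁ = 1/(17.6-13.1) = 0.22222
System 2: ρ₂ = 13.1/22.2 = 0.5901, W₂ = 1/(22.2-13.1) = 0.10989
Improvement: (W₁-W₂)/W₁ = (0.22222-0.10989)/0.22222 = 50.55%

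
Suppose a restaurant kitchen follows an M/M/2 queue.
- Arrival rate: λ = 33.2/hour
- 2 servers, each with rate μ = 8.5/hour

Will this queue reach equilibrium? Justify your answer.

Stability requires ρ = λ/(cμ) < 1
ρ = 33.2/(2 × 8.5) = 33.2/17.00 = 1.9529
Since 1.9529 ≥ 1, the system is UNSTABLE.
Need c > λ/μ = 33.2/8.5 = 3.91.
Minimum servers needed: c = 4.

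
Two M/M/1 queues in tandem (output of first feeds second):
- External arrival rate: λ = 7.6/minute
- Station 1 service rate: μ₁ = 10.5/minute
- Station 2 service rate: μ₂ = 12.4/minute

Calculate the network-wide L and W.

By Jackson's theorem, each station behaves as independent M/M/1.
Station 1: ρ₁ = 7.6/10.5 = 0.7238, L₁ = ρ₁/(1-ρ₁) = λ/(μ₁-λ) = 7.6/2.90 = 2.6207
Station 2: ρ₂ = 7.6/12.4 = 0.6129, L₂ = ρ₂/(1-ρ₂) = λ/(μ₂-λ) = 7.6/4.80 = 1.5833
Total: L = L₁ + L₂ = 2.6207 + 1.5833 = 4.2040
W = L/λ = 4.2040/7.6 = 0.5532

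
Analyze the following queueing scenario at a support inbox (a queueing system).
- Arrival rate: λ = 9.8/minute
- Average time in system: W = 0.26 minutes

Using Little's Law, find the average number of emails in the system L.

Little's Law: L = λW
L = 9.8 × 0.26 = 2.5480 emails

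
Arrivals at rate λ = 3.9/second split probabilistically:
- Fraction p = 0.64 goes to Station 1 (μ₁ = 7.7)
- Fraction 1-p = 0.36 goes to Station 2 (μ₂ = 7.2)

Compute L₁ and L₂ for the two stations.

Effective rates: λ₁ = 3.9×0.64 = 2.496, λ₂ = 3.9×0.36 = 1.404
Station 1: ρ₁ = 2.496/7.7 = 0.32416, L₁ = ρ₁/(1-ρ₁) = 0.32416/(1-0.32416) = 0.4796
Station 2: ρ₂ = 1.404/7.2 = 0.1950, L₂ = ρ₂/(1-ρ₂) = 0.1950/(1-0.1950) = 0.2422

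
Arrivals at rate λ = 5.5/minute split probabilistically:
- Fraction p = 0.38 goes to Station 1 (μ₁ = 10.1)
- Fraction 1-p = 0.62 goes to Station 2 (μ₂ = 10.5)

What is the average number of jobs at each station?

Effective rates: λ₁ = 5.5×0.38 = 2.09, λ₂ = 5.5×0.62 = 3.41
Station 1: ρ₁ = 2.09/10.1 = 0.2069, L₁ = ρ₁/(1-ρ₁) = 0.2069/(1-0.2069) = 0.2609
Station 2: ρ₂ = 3.41/10.5 = 0.3248, L₂ = ρ₂/(1-ρ₂) = 0.3248/(1-0.3248) = 0.4810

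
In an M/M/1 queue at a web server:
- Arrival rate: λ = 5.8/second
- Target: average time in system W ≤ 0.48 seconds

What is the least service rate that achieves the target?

For M/M/1: W = 1/(μ-λ)
Need W ≤ 0.48, so 1/(μ-λ) ≤ 0.48
μ - λ ≥ 1/0.48 = 2.0833
μ ≥ 5.8 + 2.0833 = 7.8833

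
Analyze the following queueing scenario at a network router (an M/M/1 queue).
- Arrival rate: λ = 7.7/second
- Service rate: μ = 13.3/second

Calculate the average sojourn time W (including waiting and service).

First, compute utilization: ρ = λ/μ = 7.7/13.3 = 0.5789
For M/M/1: W = 1/(μ-λ)
W = 1/(13.3-7.7) = 1/5.60
W = 0.1786 seconds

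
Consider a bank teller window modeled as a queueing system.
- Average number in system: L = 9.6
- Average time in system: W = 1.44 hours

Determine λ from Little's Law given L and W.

Little's Law: L = λW, so λ = L/W
λ = 9.6/1.44 = 6.6667 transactions/hour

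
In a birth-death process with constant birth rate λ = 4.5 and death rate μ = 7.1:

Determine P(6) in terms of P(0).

For constant rates: P(n)/P(0) = (λ/μ)^n
P(6)/P(0) = (4.5/7.1)^6 = 0.6338^6 = 0.06482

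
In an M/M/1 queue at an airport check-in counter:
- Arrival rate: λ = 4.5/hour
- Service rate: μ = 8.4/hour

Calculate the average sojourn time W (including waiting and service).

First, compute utilization: ρ = λ/μ = 4.5/8.4 = 0.5357
For M/M/1: W = 1/(μ-λ)
W = 1/(8.4-4.5) = 1/3.90
W = 0.2564 hours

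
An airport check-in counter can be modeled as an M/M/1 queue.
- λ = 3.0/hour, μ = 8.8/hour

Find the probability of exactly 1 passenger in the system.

ρ = λ/μ = 3.0/8.8 = 0.3409
P(n) = (1-ρ)ρⁿ
P(1) = (1-0.3409) × 0.3409^1
P(1) = 0.6591 × 0.3409
P(1) = 0.2247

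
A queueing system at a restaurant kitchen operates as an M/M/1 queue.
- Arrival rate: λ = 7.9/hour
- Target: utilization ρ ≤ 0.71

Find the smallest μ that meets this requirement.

ρ = λ/μ, so μ = λ/ρ
μ ≥ 7.9/0.71 = 11.1268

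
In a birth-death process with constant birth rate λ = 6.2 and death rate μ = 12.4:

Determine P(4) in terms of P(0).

For constant rates: P(n)/P(0) = (λ/μ)^n
P(4)/P(0) = (6.2/12.4)^4 = 0.5000^4 = 0.06250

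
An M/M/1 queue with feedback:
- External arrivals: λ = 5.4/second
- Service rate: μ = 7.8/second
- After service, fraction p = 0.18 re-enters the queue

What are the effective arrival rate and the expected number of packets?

Effective arrival rate: λ_eff = λ/(1-p) = 5.4/(1-0.18) = 5.4/0.82 = 6.58537
ρ = λ_eff/μ = 6.58537/7.8 = 0.844278
L = ρ/(1-ρ) = 0.844278/(1-0.844278) = 5.4217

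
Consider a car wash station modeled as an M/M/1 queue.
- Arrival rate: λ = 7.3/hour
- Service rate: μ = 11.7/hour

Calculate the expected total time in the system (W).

First, compute utilization: ρ = λ/μ = 7.3/11.7 = 0.6239
For M/M/1: W = 1/(μ-λ)
W = 1/(11.7-7.3) = 1/4.40
W = 0.2273 hours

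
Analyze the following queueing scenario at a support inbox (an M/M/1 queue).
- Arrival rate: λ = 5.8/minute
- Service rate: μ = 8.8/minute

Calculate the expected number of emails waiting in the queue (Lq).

ρ = λ/μ = 5.8/8.8 = 0.6591
For M/M/1: Lq = λ²/(μ(μ-λ))
Lq = 33.64/(8.8 × 3.00)
Lq = 1.2742 emails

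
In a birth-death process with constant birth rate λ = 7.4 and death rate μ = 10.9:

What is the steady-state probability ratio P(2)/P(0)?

For constant rates: P(n)/P(0) = (λ/μ)^n
P(2)/P(0) = (7.4/10.9)^2 = 0.6789^2 = 0.4609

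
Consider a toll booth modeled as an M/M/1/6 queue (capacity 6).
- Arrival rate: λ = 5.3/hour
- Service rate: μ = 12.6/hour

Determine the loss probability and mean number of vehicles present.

ρ = λ/μ = 5.3/12.6 = 0.420635
P₀ = (1-ρ)/(1-ρ^(K+1)) = (1-0.420635)/(1-0.420635^7) = 0.5794/0.9977 = 0.5807
P_K = P₀×ρ^K = 0.58072 × 0.420635^6 = 0.58072 × 0.0055390 = 0.003217
Blocking probability P_6 = 0.003217 (0.32%)
L = ρ[1 - (K+1)ρ^K + Kρ^(K+1)] / [(1-ρ)(1-ρ^(K+1))]
L = 0.420635 × (1 - 7×0.005539 + 6×0.002330) / ((1 - 0.420635) × (1 - 0.002330)) = 0.7097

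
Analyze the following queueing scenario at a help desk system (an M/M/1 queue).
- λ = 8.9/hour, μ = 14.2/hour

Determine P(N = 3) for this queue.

ρ = λ/μ = 8.9/14.2 = 0.6268
P(n) = (1-ρ)ρⁿ
P(3) = (1-0.6268) × 0.6268^3
P(3) = 0.37320 × 0.24626
P(3) = 0.09190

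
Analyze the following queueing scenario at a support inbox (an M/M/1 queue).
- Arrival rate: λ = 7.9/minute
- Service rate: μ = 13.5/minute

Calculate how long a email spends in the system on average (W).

First, compute utilization: ρ = λ/μ = 7.9/13.5 = 0.5852
For M/M/1: W = 1/(μ-λ)
W = 1/(13.5-7.9) = 1/5.60
W = 0.1786 minutes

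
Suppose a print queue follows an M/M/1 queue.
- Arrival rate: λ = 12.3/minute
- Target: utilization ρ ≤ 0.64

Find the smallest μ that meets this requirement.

ρ = λ/μ, so μ = λ/ρ
μ ≥ 12.3/0.64 = 19.2188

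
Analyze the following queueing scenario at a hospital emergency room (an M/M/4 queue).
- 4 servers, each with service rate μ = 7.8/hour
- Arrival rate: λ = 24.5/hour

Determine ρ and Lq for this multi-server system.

Traffic intensity: ρ = λ/(cμ) = 24.5/(4×7.8) = 0.7853
Since ρ = 0.7853 < 1, system is stable.
Offered load a = λ/μ = cρ = 24.5/7.8 = 3.1410
P₀ = [ Σₙ₌₀^3 aⁿ/n! + a^4/(4!(1-ρ)) ]⁻¹
Σ = a^0/0! + a^1/1! + a^2/2! + a^3/3! = 1.00000 + 3.14103 + 4.93302 + 5.16492 = 14.2390
a^4/(4!(1-ρ)) = 97.3388/(24 × 0.214744) = 18.8866
P₀ = 1/(14.2390 + 18.8866) = 0.03019
Lq = P₀·a^4·ρ / (4!(1-ρ)²) = 0.030188 × 97.3388 × 0.78526 / (24 × 0.046115) = 2.0849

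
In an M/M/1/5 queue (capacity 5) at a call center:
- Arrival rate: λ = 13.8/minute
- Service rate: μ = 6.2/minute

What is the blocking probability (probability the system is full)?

ρ = λ/μ = 13.8/6.2 = 2.2258
P₀ = (1-ρ)/(1-ρ^(K+1)) = (1-2.2258)/(1-2.2258^6) = -1.2258/-120.5953 = 0.01016
P_K = P₀×ρ^K = 0.010165 × 2.2258^5 = 0.010165 × 54.6299 = 0.5553
Blocking probability = 55.53%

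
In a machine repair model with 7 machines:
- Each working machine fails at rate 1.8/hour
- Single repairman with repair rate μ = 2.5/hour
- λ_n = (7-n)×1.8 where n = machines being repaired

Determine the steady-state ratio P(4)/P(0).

P(4)/P(0) = ∏_{i=0}^{4-1} λ_i/μ_{i+1}
= (7-0)×1.8/2.5 × (7-1)×1.8/2.5 × (7-2)×1.8/2.5 × (7-3)×1.8/2.5
= 225.7404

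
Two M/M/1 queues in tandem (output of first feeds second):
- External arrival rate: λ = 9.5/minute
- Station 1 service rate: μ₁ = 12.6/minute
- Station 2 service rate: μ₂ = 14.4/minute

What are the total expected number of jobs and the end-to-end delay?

By Jackson's theorem, each station behaves as independent M/M/1.
Station 1: ρ₁ = 9.5/12.6 = 0.7540, L₁ = ρ₁/(1-ρ₁) = λ/(μ₁-λ) = 9.5/3.10 = 3.0645
Station 2: ρ₂ = 9.5/14.4 = 0.6597, L₂ = ρ₂/(1-ρ₂) = λ/(μ₂-λ) = 9.5/4.90 = 1.9388
Total: L = L₁ + L₂ = 3.0645 + 1.9388 = 5.0033
W = L/λ = 5.0033/9.5 = 0.5267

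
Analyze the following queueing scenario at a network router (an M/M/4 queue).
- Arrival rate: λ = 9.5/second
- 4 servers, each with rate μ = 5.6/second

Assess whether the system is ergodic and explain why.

Stability requires ρ = λ/(cμ) < 1
ρ = 9.5/(4 × 5.6) = 9.5/22.40 = 0.4241
Since 0.4241 < 1, the system is STABLE.
The servers are busy 42.41% of the time.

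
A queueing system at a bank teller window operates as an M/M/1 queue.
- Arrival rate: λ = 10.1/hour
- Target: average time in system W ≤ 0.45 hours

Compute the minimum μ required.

For M/M/1: W = 1/(μ-λ)
Need W ≤ 0.45, so 1/(μ-λ) ≤ 0.45
μ - λ ≥ 1/0.45 = 2.2222
μ ≥ 10.1 + 2.2222 = 12.3222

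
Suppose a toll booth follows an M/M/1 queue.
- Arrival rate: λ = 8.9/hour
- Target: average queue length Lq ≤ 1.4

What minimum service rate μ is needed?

For M/M/1: Lq = λ²/(μ(μ-λ))
Need Lq ≤ 1.4, i.e. μ(μ-λ) ≥ λ²/1.4
μ² - 8.9μ - 79.21/1.4 ≥ 0  →  μ² - 8.9μ - 56.57857 ≥ 0
Quadratic formula (positive root): μ = [λ + √(λ² + 4×56.57857)]/2
Discriminant: 79.21 + 4×56.57857 = 305.5243, √305.5243 = 17.47925
μ ≥ (8.9 + 17.47925)/2 = 13.1896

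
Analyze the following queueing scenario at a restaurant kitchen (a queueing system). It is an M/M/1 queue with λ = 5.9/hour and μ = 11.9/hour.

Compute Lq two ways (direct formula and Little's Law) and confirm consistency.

Method 1 (direct): Lq = λ²/(μ(μ-λ)) = 34.81/(11.9 × 6.00) = 0.4875

Method 2 (Little's Law):
W = 1/(μ-λ) = 1/6.00 = 0.166667
Wq = W - 1/μ = 0.166667 - 0.0840336 = 0.08263
Lq = λWq = 5.9 × 0.08263 = 0.4875 ✔ (matches Method 1)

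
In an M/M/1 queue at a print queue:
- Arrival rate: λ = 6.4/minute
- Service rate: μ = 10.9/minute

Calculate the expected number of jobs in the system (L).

ρ = λ/μ = 6.4/10.9 = 0.5872
For M/M/1: L = λ/(μ-λ)
L = 6.4/(10.9-6.4) = 6.4/4.50
L = 1.4222 jobs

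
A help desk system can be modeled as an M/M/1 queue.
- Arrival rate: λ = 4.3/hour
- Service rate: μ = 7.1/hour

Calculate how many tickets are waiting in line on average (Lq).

ρ = λ/μ = 4.3/7.1 = 0.6056
For M/M/1: Lq = λ²/(μ(μ-λ))
Lq = 18.49/(7.1 × 2.80)
Lq = 0.9301 tickets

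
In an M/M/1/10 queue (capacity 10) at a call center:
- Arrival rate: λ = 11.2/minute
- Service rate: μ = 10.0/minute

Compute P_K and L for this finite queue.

ρ = λ/μ = 11.2/10.0 = 1.1200
P₀ = (1-ρ)/(1-ρ^(K+1)) = (1-1.1200)/(1-1.1200^11) = -0.1200/-2.4785 = 0.04842
P_K = P₀×ρ^K = 0.04842 × 1.1200^10 = 0.04842 × 3.1058 = 0.1504
Blocking probability P_10 = 0.1504 (15.04%)
L = ρ[1 - (K+1)ρ^K + Kρ^(K+1)] / [(1-ρ)(1-ρ^(K+1))]
L = 1.1200 × (1 - 11×3.10585 + 10×3.47855) / ((1 - 1.1200) × (1 - 3.47855)) = 6.1047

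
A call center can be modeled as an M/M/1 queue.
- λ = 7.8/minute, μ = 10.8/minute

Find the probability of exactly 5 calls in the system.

ρ = λ/μ = 7.8/10.8 = 0.7222
P(n) = (1-ρ)ρⁿ
P(5) = (1-0.7222) × 0.7222^5
P(5) = 0.27780 × 0.19647
P(5) = 0.05458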